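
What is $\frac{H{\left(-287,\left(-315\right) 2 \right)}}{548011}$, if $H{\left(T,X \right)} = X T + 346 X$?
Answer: $- \frac{37170}{548011} \approx -0.067827$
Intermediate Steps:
$H{\left(T,X \right)} = 346 X + T X$ ($H{\left(T,X \right)} = T X + 346 X = 346 X + T X$)
$\frac{H{\left(-287,\left(-315\right) 2 \right)}}{548011} = \frac{\left(-315\right) 2 \left(346 - 287\right)}{548011} = \left(-630\right) 59 \cdot \frac{1}{548011} = \left(-37170\right) \frac{1}{548011} = - \frac{37170}{548011}$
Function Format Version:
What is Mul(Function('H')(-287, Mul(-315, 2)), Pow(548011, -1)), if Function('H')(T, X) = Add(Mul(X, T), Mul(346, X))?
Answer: Rational(-37170, 548011) ≈ -0.067827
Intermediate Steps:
Function('H')(T, X) = Add(Mul(346, X), Mul(T, X)) (Function('H')(T, X) = Add(Mul(T, X), Mul(346, X)) = Add(Mul(346, X), Mul(T, X)))
Mul(Function('H')(-287, Mul(-315, 2)), Pow(548011, -1)) = Mul(Mul(Mul(-315, 2), Add(346, -287)), Pow(548011, -1)) = Mul(Mul(-630, 59), Rational(1, 548011)) = Mul(-37170, Rational(1, 548011)) = Rational(-37170, 548011)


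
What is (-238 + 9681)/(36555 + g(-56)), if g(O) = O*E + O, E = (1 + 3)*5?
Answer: 9443/35379 ≈ 0.26691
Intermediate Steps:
E = 20 (E = 4*5 = 20)
g(O) = 21*O (g(O) = O*20 + O = 20*O + O = 21*O)
(-238 + 9681)/(36555 + g(-56)) = (-238 + 9681)/(36555 + 21*(-56)) = 9443/(36555 - 1176) = 9443/35379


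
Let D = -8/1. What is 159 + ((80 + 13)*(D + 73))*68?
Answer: 411219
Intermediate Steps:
D = -8 (D = -8*1 = -8)
159 + ((80 + 13)*(D + 73))*68 = 159 + ((80 + 13)*(-8 + 73))*68 = 159 + (93*65)*68 = 159 + 6045*68 = 159 + 411060 = 411219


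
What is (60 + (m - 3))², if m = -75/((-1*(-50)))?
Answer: 12321/4 ≈ 3080.3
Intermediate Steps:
m = -3/2 (m = -75/50 = -75*1/50 = -3/2 ≈ -1.5000)
(60 + (m - 3))² = (60 + (-3/2 - 3))² = (60 - 9/2)² = (111/2)² = 12321/4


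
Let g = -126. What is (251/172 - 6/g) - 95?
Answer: -337697/3612 ≈ -93.493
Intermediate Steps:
(251/172 - 6/g) - 95 = (251/172 - 6/(-126)) - 95 = (251*(1/172) - 6*(-1/126)) - 95 = (251/172 + 1/21) - 95 = 5443/3612 - 95 = -337697/3612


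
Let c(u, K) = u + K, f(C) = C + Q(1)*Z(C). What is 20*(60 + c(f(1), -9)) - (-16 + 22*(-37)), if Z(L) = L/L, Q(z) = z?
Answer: 1890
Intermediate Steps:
Z(L) = 1
f(C) = 1 + C (f(C) = C + 1*1 = C + 1 = 1 + C)
c(u, K) = K + u
20*(60 + c(f(1), -9)) - (-16 + 22*(-37)) = 20*(60 + (-9 + (1 + 1))) - (-16 + 22*(-37)) = 20*(60 + (-9 + 2)) - (-16 - 814) = 20*(60 - 7) - 1*(-830) = 20*53 + 830 = 1060 + 830 = 1890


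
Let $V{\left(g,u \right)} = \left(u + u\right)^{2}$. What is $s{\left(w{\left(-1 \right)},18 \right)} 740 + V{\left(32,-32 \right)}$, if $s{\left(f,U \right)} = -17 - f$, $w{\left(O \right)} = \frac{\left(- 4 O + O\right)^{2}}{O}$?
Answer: $-1824$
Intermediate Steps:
$V{\left(g,u \right)} = 4 u^{2}$ ($V{\left(g,u \right)} = \left(2 u\right)^{2} = 4 u^{2}$)
$w{\left(O \right)} = 9 O$ ($w{\left(O \right)} = \frac{\left(- 3 O\right)^{2}}{O} = \frac{9 O^{2}}{O} = 9 O$)
$s{\left(w{\left(-1 \right)},18 \right)} 740 + V{\left(32,-32 \right)} = \left(-17 - 9 \left(-1\right)\right) 740 + 4 \left(-32\right)^{2} = \left(-17 - -9\right) 740 + 4 \cdot 1024 = \left(-17 + 9\right) 740 + 4096 = \left(-8\right) 740 + 4096 = -5920 + 4096 = -1824$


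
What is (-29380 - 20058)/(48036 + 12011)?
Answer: -49438/60047 ≈ -0.82332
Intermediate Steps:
(-29380 - 20058)/(48036 + 12011) = -49438/60047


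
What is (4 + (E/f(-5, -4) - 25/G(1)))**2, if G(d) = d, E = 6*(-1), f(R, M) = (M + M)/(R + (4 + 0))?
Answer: 7569/16 ≈ 473.06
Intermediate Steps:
f(R, M) = 2*M/(4 + R) (f(R, M) = (2*M)/(R + 4) = (2*M)/(4 + R) = 2*M/(4 + R))
E = -6
(4 + (E/f(-5, -4) - 25/G(1)))**2 = (4 + (-6/(2*(-4)/(4 - 5)) - 25/1))**2 = (4 + (-6/(2*(-4)/(-1)) - 25*1))**2 = (4 + (-6/(2*(-4)*(-1)) - 25))**2 = (4 + (-6/8 - 25))**2 = (4 + (-6*1/8 - 25))**2 = (4 + (-3/4 - 25))**2 = (4 - 103/4)**2 = (-87/4)**2 = 7569/16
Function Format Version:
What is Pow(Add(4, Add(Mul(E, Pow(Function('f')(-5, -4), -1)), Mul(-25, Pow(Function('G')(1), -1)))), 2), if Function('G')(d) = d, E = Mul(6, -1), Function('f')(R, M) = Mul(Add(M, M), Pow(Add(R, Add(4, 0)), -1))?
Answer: Rational(7569, 16) ≈ 473.06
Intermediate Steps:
Function('f')(R, M) = Mul(2, M, Pow(Add(4, R), -1)) (Function('f')(R, M) = Mul(Mul(2, M), Pow(Add(R, 4), -1)) = Mul(Mul(2, M), Pow(Add(4, R), -1)) = Mul(2, M, Pow(Add(4, R), -1)))
E = -6
Pow(Add(4, Add(Mul(E, Pow(Function('f')(-5, -4), -1)), Mul(-25, Pow(Function('G')(1), -1)))), 2) = Pow(Add(4, Add(Mul(-6, Pow(Mul(2, -4, Pow(Add(4, -5), -1)), -1)), Mul(-25, Pow(1, -1)))), 2) = Pow(Add(4, Add(Mul(-6, Pow(Mul(2, -4, Pow(-1, -1)), -1)), Mul(-25, 1))), 2) = Pow(Add(4, Add(Mul(-6, Pow(Mul(2, -4, -1), -1)), -25)), 2) = Pow(Add(4, Add(Mul(-6, Pow(8, -1)), -25)), 2) = Pow(Add(4, Add(Mul(-6, Rational(1, 8)), -25)), 2) = Pow(Add(4, Add(Rational(-3, 4), -25)), 2) = Pow(Add(4, Rational(-103, 4)), 2) = Pow(Rational(-87, 4), 2) = Rational(7569, 16)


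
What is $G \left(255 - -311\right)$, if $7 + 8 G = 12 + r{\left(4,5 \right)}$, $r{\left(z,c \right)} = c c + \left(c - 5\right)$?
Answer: $\frac{4245}{2} \approx 2122.5$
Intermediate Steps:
$r{\left(z,c \right)} = -5 + c + c^{2}$ ($r{\left(z,c \right)} = c^{2} + \left(-5 + c\right) = -5 + c + c^{2}$)
$G = \frac{15}{4}$ ($G = - \frac{7}{8} + \frac{12 + \left(-5 + 5 + 5^{2}\right)}{8} = - \frac{7}{8} + \frac{12 + \left(-5 + 5 + 25\right)}{8} = - \frac{7}{8} + \frac{12 + 25}{8} = - \frac{7}{8} + \frac{1}{8} \cdot 37 = - \frac{7}{8} + \frac{37}{8} = \frac{15}{4} \approx 3.75$)
$G \left(255 - -311\right) = \frac{15 \left(255 - -311\right)}{4} = \frac{15 \left(255 + 311\right)}{4} = \frac{15}{4} \cdot 566 = \frac{4245}{2}$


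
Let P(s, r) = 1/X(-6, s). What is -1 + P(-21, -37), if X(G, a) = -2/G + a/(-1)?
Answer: -61/64 ≈ -0.95313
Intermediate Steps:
X(G, a) = -a - 2/G (X(G, a) = -2/G + a*(-1) = -2/G - a = -a - 2/G)
P(s, r) = 1/(1/3 - s) (P(s, r) = 1/(-s - 2/(-6)) = 1/(-s - 2*(-1/6)) = 1/(-s + 1/3) = 1/(1/3 - s))
-1 + P(-21, -37) = -1 - 3/(-1 + 3*(-21)) = -1 - 3/(-1 - 63) = -1 - 3/(-64) = -1 - 3*(-1/64) = -1 + 3/64 = -61/64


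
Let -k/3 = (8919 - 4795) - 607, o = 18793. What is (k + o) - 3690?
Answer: 4552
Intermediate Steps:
k = -10551 (k = -3*((8919 - 4795) - 607) = -3*(4124 - 607) = -3*3517 = -10551)
(k + o) - 3690 = (-10551 + 18793) - 3690 = 8242 - 3690 = 4552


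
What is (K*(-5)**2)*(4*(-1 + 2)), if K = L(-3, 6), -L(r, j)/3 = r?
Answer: 900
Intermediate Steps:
L(r, j) = -3*r
K = 9 (K = -3*(-3) = 9)
(K*(-5)**2)*(4*(-1 + 2)) = (9*(-5)**2)*(4*(-1 + 2)) = (9*25)*(4*1) = 225*4 = 900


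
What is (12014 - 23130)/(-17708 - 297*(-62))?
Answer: -5558/353 ≈ -15.745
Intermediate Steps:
(12014 - 23130)/(-17708 - 297*(-62)) = -11116/(-17708 + 18414) = -11116/706 = -11116*1/706 = -5558/353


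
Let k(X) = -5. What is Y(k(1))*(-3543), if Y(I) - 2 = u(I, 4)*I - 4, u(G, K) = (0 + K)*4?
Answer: 290526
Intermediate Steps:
u(G, K) = 4*K (u(G, K) = K*4 = 4*K)
Y(I) = -2 + 16*I (Y(I) = 2 + ((4*4)*I - 4) = 2 + (16*I - 4) = 2 + (-4 + 16*I) = -2 + 16*I)
Y(k(1))*(-3543) = (-2 + 16*(-5))*(-3543) = (-2 - 80)*(-3543) = -82*(-3543) = 290526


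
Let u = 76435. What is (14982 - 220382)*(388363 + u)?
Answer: -95469509200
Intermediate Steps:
(14982 - 220382)*(388363 + u) = (14982 - 220382)*(388363 + 76435) = -205400*464798 = -95469509200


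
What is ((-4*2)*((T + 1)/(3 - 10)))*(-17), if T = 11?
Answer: -1632/7 ≈ -233.14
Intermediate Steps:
((-4*2)*((T + 1)/(3 - 10)))*(-17) = ((-4*2)*((11 + 1)/(3 - 10)))*(-17) = -96/(-7)*(-17) = -96*(-1)/7*(-17) = -8*(-12/7)*(-17) = (96/7)*(-17) = -1632/7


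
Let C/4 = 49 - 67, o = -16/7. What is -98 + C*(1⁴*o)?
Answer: 466/7 ≈ 66.571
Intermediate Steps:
o = -16/7 (o = -16*⅐ = -16/7 ≈ -2.2857)
C = -72 (C = 4*(49 - 67) = 4*(-18) = -72)
-98 + C*(1⁴*o) = -98 - 72*1⁴*(-16)/7 = -98 - 72*(-16)/7 = -98 - 72*(-16/7) = -98 + 1152/7 = 466/7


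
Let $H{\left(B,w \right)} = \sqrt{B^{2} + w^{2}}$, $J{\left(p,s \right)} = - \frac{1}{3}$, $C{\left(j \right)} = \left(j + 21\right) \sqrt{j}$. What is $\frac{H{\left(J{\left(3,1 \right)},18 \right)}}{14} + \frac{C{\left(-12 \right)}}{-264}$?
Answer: $\frac{\sqrt{2917}}{42} - \frac{3 i \sqrt{3}}{44} \approx 1.2859 - 0.11809 i$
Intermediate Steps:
$C{\left(j \right)} = \sqrt{j} \left(21 + j\right)$ ($C{\left(j \right)} = \left(21 + j\right) \sqrt{j} = \sqrt{j} \left(21 + j\right)$)
$J{\left(p,s \right)} = - \frac{1}{3}$ ($J{\left(p,s \right)} = \left(-1\right) \frac{1}{3} = - \frac{1}{3}$)
$\frac{H{\left(J{\left(3,1 \right)},18 \right)}}{14} + \frac{C{\left(-12 \right)}}{-264} = \frac{\sqrt{\left(- \frac{1}{3}\right)^{2} + 18^{2}}}{14} + \frac{\sqrt{-12} \left(21 - 12\right)}{-264} = \sqrt{\frac{1}{9} + 324} \cdot \frac{1}{14} + 2 i \sqrt{3} \cdot 9 \left(- \frac{1}{264}\right) = \sqrt{\frac{2917}{9}} \cdot \frac{1}{14} + 18 i \sqrt{3} \left(- \frac{1}{264}\right) = \frac{\sqrt{2917}}{3} \cdot \frac{1}{14} - \frac{3 i \sqrt{3}}{44} = \frac{\sqrt{2917}}{42} - \frac{3 i \sqrt{3}}{44}$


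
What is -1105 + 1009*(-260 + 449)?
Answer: 189596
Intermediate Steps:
-1105 + 1009*(-260 + 449) = -1105 + 1009*189 = -1105 + 190701 = 189596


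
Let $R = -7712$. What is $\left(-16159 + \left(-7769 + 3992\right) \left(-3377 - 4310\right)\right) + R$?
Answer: $29009928$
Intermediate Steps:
$\left(-16159 + \left(-7769 + 3992\right) \left(-3377 - 4310\right)\right) + R = \left(-16159 + \left(-7769 + 3992\right) \left(-3377 - 4310\right)\right) - 7712 = \left(-16159 - -29033799\right) - 7712 = \left(-16159 + 29033799\right) - 7712 = 29017640 - 7712 = 29009928$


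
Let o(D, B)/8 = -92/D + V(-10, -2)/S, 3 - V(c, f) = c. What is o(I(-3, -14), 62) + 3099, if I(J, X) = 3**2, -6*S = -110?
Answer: 1496333/495 ≈ 3022.9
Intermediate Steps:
S = 55/3 (S = -1/6*(-110) = 55/3 ≈ 18.333)
V(c, f) = 3 - c
I(J, X) = 9
o(D, B) = 312/55 - 736/D (o(D, B) = 8*(-92/D + (3 - 1*(-10))/(55/3)) = 8*(-92/D + (3 + 10)*(3/55)) = 8*(-92/D + 13*(3/55)) = 8*(-92/D + 39/55) = 8*(39/55 - 92/D) = 312/55 - 736/D)
o(I(-3, -14), 62) + 3099 = (312/55 - 736/9) + 3099 = -37672/495 + 3099 = 1496333/495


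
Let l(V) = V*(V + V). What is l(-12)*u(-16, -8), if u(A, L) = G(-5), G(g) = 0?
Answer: 0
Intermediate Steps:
u(A, L) = 0
l(V) = 2*V² (l(V) = V*(2*V) = 2*V²)
l(-12)*u(-16, -8) = (2*(-12)²)*0 = (2*144)*0 = 288*0 = 0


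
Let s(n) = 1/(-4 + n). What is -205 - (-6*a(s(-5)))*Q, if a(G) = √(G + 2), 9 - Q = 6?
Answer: -205 + 6*√17 ≈ -180.26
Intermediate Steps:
Q = 3 (Q = 9 - 1*6 = 9 - 6 = 3)
a(G) = √(2 + G)
-205 - (-6*a(s(-5)))*Q = -205 - (-6*√(2 + 1/(-4 - 5)))*3 = -205 - (-6*√(2 + 1/(-9)))*3 = -205 - (-6*√(2 - ⅑))*3 = -205 - (-2*√17)*3 = -205 - (-6)*√17 = -205 + 6*√17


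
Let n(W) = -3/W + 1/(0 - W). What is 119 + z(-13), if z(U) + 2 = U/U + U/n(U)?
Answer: 303/4 ≈ 75.750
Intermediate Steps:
n(W) = -4/W (n(W) = -3/W + 1/(-W) = -3/W + 1*(-1/W) = -3/W - 1/W = -4/W)
z(U) = -1 - U²/4 (z(U) = -2 + (U/U + U/((-4/U))) = -2 + (1 + U*(-U/4)) = -2 + (1 - U²/4) = -1 - U²/4)
119 + z(-13) = 119 + (-1 - ¼*(-13)²) = 119 + (-1 - ¼*169) = 119 + (-1 - 169/4) = 119 - 173/4 = 303/4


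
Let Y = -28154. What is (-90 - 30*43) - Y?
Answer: 26774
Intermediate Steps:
(-90 - 30*43) - Y = (-90 - 30*43) - 1*(-28154) = (-90 - 1290) + 28154 = -1380 + 28154 = 26774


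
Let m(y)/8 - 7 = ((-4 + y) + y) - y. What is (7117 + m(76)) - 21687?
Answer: -13938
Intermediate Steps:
m(y) = 24 + 8*y (m(y) = 56 + 8*(((-4 + y) + y) - y) = 56 + 8*((-4 + 2*y) - y) = 56 + 8*(-4 + y) = 56 + (-32 + 8*y) = 24 + 8*y)
(7117 + m(76)) - 21687 = (7117 + (24 + 8*76)) - 21687 = (7117 + (24 + 608)) - 21687 = (7117 + 632) - 21687 = 7749 - 21687 = -13938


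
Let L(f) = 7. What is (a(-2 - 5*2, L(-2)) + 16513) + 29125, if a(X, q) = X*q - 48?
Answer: 45506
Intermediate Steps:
a(X, q) = -48 + X*q
(a(-2 - 5*2, L(-2)) + 16513) + 29125 = ((-48 + (-2 - 5*2)*7) + 16513) + 29125 = ((-48 + (-2 - 10)*7) + 16513) + 29125 = ((-48 - 12*7) + 16513) + 29125 = ((-48 - 84) + 16513) + 29125 = (-132 + 16513) + 29125 = 16381 + 29125 = 45506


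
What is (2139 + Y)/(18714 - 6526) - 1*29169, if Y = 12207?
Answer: -177748713/6094 ≈ -29168.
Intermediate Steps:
(2139 + Y)/(18714 - 6526) - 1*29169 = (2139 + 12207)/(18714 - 6526) - 1*29169 = 14346/12188 - 29169 = 14346*(1/12188) - 29169 = 7173/6094 - 29169 = -177748713/6094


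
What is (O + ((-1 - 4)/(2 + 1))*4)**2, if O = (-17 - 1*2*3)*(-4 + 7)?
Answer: 51529/9 ≈ 5725.4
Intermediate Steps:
O = -69 (O = (-17 - 2*3)*3 = (-17 - 6)*3 = -23*3 = -69)
(O + ((-1 - 4)/(2 + 1))*4)**2 = (-69 + ((-1 - 4)/(2 + 1))*4)**2 = (-69 - 5/3*4)**2 = (-69 - 20/3)**2 = (-227/3)**2 = 51529/9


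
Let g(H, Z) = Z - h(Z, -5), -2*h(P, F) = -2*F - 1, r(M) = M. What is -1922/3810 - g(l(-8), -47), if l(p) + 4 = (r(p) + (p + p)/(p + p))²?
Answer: 160003/3810 ≈ 41.996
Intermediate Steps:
l(p) = -4 + (1 + p)² (l(p) = -4 + (p + (p + p)/(p + p))² = -4 + (p + (2*p)/((2*p)))² = -4 + (p + (2*p)*(1/(2*p)))² = -4 + (p + 1)² = -4 + (1 + p)²)
h(P, F) = ½ + F (h(P, F) = -(-2*F - 1)/2 = -(-1 - 2*F)/2 = ½ + F)
g(H, Z) = 9/2 + Z (g(H, Z) = Z - (½ - 5) = Z - 1*(-9/2) = Z + 9/2 = 9/2 + Z)
-1922/3810 - g(l(-8), -47) = -1922/3810 - (9/2 - 47) = -1922*1/3810 - 1*(-85/2) = -961/1905 + 85/2 = 160003/3810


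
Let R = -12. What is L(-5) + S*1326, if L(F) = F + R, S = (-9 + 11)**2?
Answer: 5287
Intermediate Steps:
S = 4 (S = 2**2 = 4)
L(F) = -12 + F (L(F) = F - 12 = -12 + F)
L(-5) + S*1326 = (-12 - 5) + 4*1326 = -17 + 5304 = 5287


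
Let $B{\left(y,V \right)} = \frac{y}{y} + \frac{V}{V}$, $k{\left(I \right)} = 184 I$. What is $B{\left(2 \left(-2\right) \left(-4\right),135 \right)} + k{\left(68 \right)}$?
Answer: $12514$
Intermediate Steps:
$B{\left(y,V \right)} = 2$ ($B{\left(y,V \right)} = 1 + 1 = 2$)
$B{\left(2 \left(-2\right) \left(-4\right),135 \right)} + k{\left(68 \right)} = 2 + 184 \cdot 68 = 2 + 12512 = 12514$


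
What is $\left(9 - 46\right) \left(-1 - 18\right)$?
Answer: $703$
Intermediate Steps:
$\left(9 - 46\right) \left(-1 - 18\right) = \left(-37\right) \left(-19\right) = 703$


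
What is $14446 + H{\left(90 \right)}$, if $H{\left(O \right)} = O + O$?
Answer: $14626$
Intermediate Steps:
$H{\left(O \right)} = 2 O$
$14446 + H{\left(90 \right)} = 14446 + 2 \cdot 90 = 14446 + 180 = 14626$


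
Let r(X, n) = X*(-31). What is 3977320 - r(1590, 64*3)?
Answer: 4026610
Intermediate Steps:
r(X, n) = -31*X
3977320 - r(1590, 64*3) = 3977320 - (-31)*1590 = 3977320 - 1*(-49290) = 3977320 + 49290 = 4026610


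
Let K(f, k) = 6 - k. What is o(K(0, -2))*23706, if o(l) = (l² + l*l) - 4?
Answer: 2939544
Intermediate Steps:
o(l) = -4 + 2*l² (o(l) = (l² + l²) - 4 = 2*l² - 4 = -4 + 2*l²)
o(K(0, -2))*23706 = (-4 + 2*(6 - 1*(-2))²)*23706 = (-4 + 2*(6 + 2)²)*23706 = (-4 + 2*8²)*23706 = (-4 + 2*64)*23706 = (-4 + 128)*23706 = 124*23706 = 2939544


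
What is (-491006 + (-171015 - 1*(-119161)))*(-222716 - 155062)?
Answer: 205080565080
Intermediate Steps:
(-491006 + (-171015 - 1*(-119161)))*(-222716 - 155062) = (-491006 + (-171015 + 119161))*(-377778) = (-491006 - 51854)*(-377778) = -542860*(-377778) = 205080565080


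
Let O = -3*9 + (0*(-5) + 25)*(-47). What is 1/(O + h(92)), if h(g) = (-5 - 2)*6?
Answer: -1/1244 ≈ -0.00080386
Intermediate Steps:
h(g) = -42 (h(g) = -7*6 = -42)
O = -1202 (O = -27 + (0 + 25)*(-47) = -27 + 25*(-47) = -27 - 1175 = -1202)
1/(O + h(92)) = 1/(-1202 - 42) = 1/(-1244) = -1/1244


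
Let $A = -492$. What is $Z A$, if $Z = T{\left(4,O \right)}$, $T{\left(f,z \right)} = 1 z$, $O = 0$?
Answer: $0$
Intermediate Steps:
$T{\left(f,z \right)} = z$
$Z = 0$
$Z A = 0 \left(-492\right) = 0$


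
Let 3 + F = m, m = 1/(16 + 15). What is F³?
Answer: -778688/29791 ≈ -26.138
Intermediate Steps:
m = 1/31 ≈ 0.032258
F = -92/31 (F = -3 + 1/31 = -92/31 ≈ -2.9677)
F³ = (-92/31)³ = -778688/29791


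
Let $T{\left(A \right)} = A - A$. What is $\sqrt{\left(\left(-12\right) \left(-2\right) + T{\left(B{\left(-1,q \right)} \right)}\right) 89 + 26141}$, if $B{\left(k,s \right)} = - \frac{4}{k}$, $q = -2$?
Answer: $\sqrt{28277} \approx 168.16$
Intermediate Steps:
$T{\left(A \right)} = 0$
$\sqrt{\left(\left(-12\right) \left(-2\right) + T{\left(B{\left(-1,q \right)} \right)}\right) 89 + 26141} = \sqrt{\left(\left(-12\right) \left(-2\right) + 0\right) 89 + 26141} = \sqrt{\left(24 + 0\right) 89 + 26141} = \sqrt{24 \cdot 89 + 26141} = \sqrt{2136 + 26141} = \sqrt{28277}$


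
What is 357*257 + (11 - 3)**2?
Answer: 91813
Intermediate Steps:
357*257 + (11 - 3)**2 = 91749 + 8**2 = 91749 + 64 = 91813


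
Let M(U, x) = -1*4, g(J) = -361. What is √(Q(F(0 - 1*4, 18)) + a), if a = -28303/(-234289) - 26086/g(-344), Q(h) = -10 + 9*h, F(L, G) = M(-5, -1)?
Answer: √33151687/1121 ≈ 5.1363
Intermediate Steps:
M(U, x) = -4
F(L, G) = -4
a = 1541647/21299 (a = -28303/(-234289) - 26086/(-361) = -28303*(-1/234289) - 26086*(-1/361) = 2573/21299 + 26086/361 = 1541647/21299 ≈ 72.381)
√(Q(F(0 - 1*4, 18)) + a) = √((-10 + 9*(-4)) + 1541647/21299) = √((-10 - 36) + 1541647/21299) = √(-46 + 1541647/21299) = √(561893/21299) = √33151687/1121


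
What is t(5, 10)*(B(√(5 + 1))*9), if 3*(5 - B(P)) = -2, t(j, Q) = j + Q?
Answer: 765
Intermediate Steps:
t(j, Q) = Q + j
B(P) = 17/3 (B(P) = 5 - ⅓*(-2) = 5 + ⅔ = 17/3)
t(5, 10)*(B(√(5 + 1))*9) = (10 + 5)*((17/3)*9) = 15*51 = 765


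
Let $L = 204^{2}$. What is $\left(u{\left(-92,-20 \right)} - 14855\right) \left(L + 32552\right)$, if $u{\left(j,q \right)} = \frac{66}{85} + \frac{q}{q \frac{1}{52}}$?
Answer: $- \frac{93317361752}{85} \approx -1.0979 \cdot 10^{9}$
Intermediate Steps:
$u{\left(j,q \right)} = \frac{4486}{85}$ ($u{\left(j,q \right)} = 66 \cdot \frac{1}{85} + \frac{q}{q \frac{1}{52}} = \frac{66}{85} + \frac{q}{\frac{1}{52} q} = \frac{66}{85} + q \frac{52}{q} = \frac{66}{85} + 52 = \frac{4486}{85}$)
$L = 41616$
$\left(u{\left(-92,-20 \right)} - 14855\right) \left(L + 32552\right) = \left(\frac{4486}{85} - 14855\right) \left(41616 + 32552\right) = \left(- \frac{1258189}{85}\right) 74168 = - \frac{93317361752}{85}$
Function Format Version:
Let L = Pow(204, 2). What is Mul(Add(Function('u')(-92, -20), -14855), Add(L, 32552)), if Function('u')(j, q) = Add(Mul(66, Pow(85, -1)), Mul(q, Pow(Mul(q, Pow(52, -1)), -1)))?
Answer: Rational(-93317361752, 85) ≈ -1.0979e+9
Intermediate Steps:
Function('u')(j, q) = Rational(4486, 85) (Function('u')(j, q) = Add(Mul(66, Rational(1, 85)), Mul(q, Pow(Mul(q, Rational(1, 52)), -1))) = Add(Rational(66, 85), Mul(q, Pow(Mul(Rational(1, 52), q), -1))) = Add(Rational(66, 85), Mul(q, Mul(52, Pow(q, -1)))) = Add(Rational(66, 85), 52) = Rational(4486, 85))
L = 41616
Mul(Add(Function('u')(-92, -20), -14855), Add(L, 32552)) = Mul(Add(Rational(4486, 85), -14855), Add(41616, 32552)) = Mul(Rational(-1258189, 85), 74168) = Rational(-93317361752, 85)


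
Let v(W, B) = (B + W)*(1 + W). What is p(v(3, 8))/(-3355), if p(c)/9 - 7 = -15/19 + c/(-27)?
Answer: -470/38247 ≈ -0.012289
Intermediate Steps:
v(W, B) = (1 + W)*(B + W)
p(c) = 1062/19 - c/3 (p(c) = 63 + 9*(-15/19 + c/(-27)) = 63 + 9*(-15*1/19 + c*(-1/27)) = 63 + 9*(-15/19 - c/27) = 63 + (-135/19 - c/3) = 1062/19 - c/3)
p(v(3, 8))/(-3355) = (1062/19 - (8 + 3 + 3² + 8*3)/3)/(-3355) = (1062/19 - (8 + 3 + 9 + 24)/3)*(-1/3355) = (1062/19 - ⅓*44)*(-1/3355) = (1062/19 - 44/3)*(-1/3355) = (2350/57)*(-1/3355) = -470/38247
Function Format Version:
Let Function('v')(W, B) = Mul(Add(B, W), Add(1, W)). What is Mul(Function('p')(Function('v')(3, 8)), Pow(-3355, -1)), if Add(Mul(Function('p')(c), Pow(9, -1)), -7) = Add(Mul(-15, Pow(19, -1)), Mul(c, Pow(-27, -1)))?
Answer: Rational(-470, 38247) ≈ -0.012289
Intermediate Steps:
Function('v')(W, B) = Mul(Add(1, W), Add(B, W))
Function('p')(c) = Add(Rational(1062, 19), Mul(Rational(-1, 3), c)) (Function('p')(c) = Add(63, Mul(9, Add(Mul(-15, Pow(19, -1)), Mul(c, Pow(-27, -1))))) = Add(63, Mul(9, Add(Mul(-15, Rational(1, 19)), Mul(c, Rational(-1, 27))))) = Add(63, Mul(9, Add(Rational(-15, 19), Mul(Rational(-1, 27), c)))) = Add(63, Add(Rational(-135, 19), Mul(Rational(-1, 3), c))) = Add(Rational(1062, 19), Mul(Rational(-1, 3), c)))
Mul(Function('p')(Function('v')(3, 8)), Pow(-3355, -1)) = Mul(Add(Rational(1062, 19), Mul(Rational(-1, 3), Add(8, 3, Pow(3, 2), Mul(8, 3)))), Pow(-3355, -1)) = Mul(Add(Rational(1062, 19), Mul(Rational(-1, 3), Add(8, 3, 9, 24))), Rational(-1, 3355)) = Mul(Add(Rational(1062, 19), Mul(Rational(-1, 3), 44)), Rational(-1, 3355)) = Mul(Add(Rational(1062, 19), Rational(-44, 3)), Rational(-1, 3355)) = Mul(Rational(2350, 57), Rational(-1, 3355)) = Rational(-470, 38247)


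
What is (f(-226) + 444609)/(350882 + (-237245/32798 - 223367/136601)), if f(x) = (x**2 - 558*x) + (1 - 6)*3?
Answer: 121118018120228/68347638988275 ≈ 1.7721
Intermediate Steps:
f(x) = -15 + x**2 - 558*x (f(x) = (x**2 - 558*x) - 5*3 = (x**2 - 558*x) - 15 = -15 + x**2 - 558*x)
(f(-226) + 444609)/(350882 + (-237245/32798 - 223367/136601)) = ((-15 + (-226)**2 - 558*(-226)) + 444609)/(350882 + (-237245/32798 - 223367/136601)) = ((-15 + 51076 + 126108) + 444609)/(350882 + (-237245*1/32798 - 223367*1/136601)) = (177169 + 444609)/(350882 + (-10315/1426 - 223367/136601)) = 621778/(350882 - 1727560657/194793026) = 621778/(68347638988275/194793026) = 621778*(194793026/68347638988275) = 121118018120228/68347638988275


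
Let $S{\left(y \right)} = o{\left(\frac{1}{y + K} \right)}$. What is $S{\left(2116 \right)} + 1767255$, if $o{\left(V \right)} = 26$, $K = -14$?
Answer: $1767281$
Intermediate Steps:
$S{\left(y \right)} = 26$
$S{\left(2116 \right)} + 1767255 = 26 + 1767255 = 1767281$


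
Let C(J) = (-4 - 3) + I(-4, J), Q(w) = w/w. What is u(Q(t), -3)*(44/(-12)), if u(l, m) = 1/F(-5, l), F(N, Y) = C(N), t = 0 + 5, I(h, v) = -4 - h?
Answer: 11/21 ≈ 0.52381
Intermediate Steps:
t = 5
Q(w) = 1
C(J) = -7 (C(J) = (-4 - 3) + (-4 - 1*(-4)) = -7 + (-4 + 4) = -7 + 0 = -7)
F(N, Y) = -7
u(l, m) = -⅐ (u(l, m) = 1/(-7) = -⅐)
u(Q(t), -3)*(44/(-12)) = -44/(7*(-12)) = -44*(-1)/(7*12) = -⅐*(-11/3) = 11/21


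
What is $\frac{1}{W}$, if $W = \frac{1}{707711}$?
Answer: $707711$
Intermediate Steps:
$W = \frac{1}{707711} \approx 1.413 \cdot 10^{-6}$
$\frac{1}{W} = \frac{1}{\frac{1}{707711}} = 707711$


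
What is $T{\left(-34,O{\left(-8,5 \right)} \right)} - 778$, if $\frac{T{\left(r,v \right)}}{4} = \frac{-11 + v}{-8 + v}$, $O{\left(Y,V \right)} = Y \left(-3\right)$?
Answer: $- \frac{3099}{4} \approx -774.75$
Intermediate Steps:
$O{\left(Y,V \right)} = - 3 Y$
$T{\left(r,v \right)} = \frac{4 \left(-11 + v\right)}{-8 + v}$ ($T{\left(r,v \right)} = 4 \frac{-11 + v}{-8 + v} = \frac{4 \left(-11 + v\right)}{-8 + v}$)
$T{\left(-34,O{\left(-8,5 \right)} \right)} - 778 = \frac{4 \left(-11 - -24\right)}{-8 - -24} - 778 = \frac{4 \left(-11 + 24\right)}{-8 + 24} - 778 = 4 \cdot \frac{1}{16} \cdot 13 - 778 = \frac{13}{4} - 778 = - \frac{3099}{4}$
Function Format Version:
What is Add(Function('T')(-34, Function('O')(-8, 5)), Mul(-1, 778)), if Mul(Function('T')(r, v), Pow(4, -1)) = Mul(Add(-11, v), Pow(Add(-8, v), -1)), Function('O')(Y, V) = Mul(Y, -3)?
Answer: Rational(-3099, 4) ≈ -774.75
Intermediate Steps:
Function('O')(Y, V) = Mul(-3, Y)
Function('T')(r, v) = Mul(4, Pow(Add(-8, v), -1), Add(-11, v)) (Function('T')(r, v) = Mul(4, Mul(Add(-11, v), Pow(Add(-8, v), -1))) = Mul(4, Mul(Pow(Add(-8, v), -1), Add(-11, v))) = Mul(4, Pow(Add(-8, v), -1), Add(-11, v)))
Add(Function('T')(-34, Function('O')(-8, 5)), Mul(-1, 778)) = Add(Mul(4, Pow(Add(-8, Mul(-3, -8)), -1), Add(-11, Mul(-3, -8))), Mul(-1, 778)) = Add(Mul(4, Pow(Add(-8, 24), -1), Add(-11, 24)), -778) = Add(Mul(4, Pow(16, -1), 13), -778) = Add(Mul(4, Rational(1, 16), 13), -778) = Add(Rational(13, 4), -778) = Rational(-3099, 4)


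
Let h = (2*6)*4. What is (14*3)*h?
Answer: 2016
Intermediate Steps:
h = 48 (h = 12*4 = 48)
(14*3)*h = (14*3)*48 = 42*48 = 2016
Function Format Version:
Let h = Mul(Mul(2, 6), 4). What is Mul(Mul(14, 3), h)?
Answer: 2016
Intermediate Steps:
h = 48 (h = Mul(12, 4) = 48)
Mul(Mul(14, 3), h) = Mul(Mul(14, 3), 48) = Mul(42, 48) = 2016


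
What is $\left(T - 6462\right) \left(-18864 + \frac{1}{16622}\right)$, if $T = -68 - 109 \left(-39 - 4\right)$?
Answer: $\frac{577886301101}{16622} \approx 3.4766 \cdot 10^{7}$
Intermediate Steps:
$T = 4619$ ($T = -68 - 109 \left(-39 - 4\right) = -68 - -4687 = -68 + 4687 = 4619$)
$\left(T - 6462\right) \left(-18864 + \frac{1}{16622}\right) = \left(4619 - 6462\right) \left(-18864 + \frac{1}{16622}\right) = - 1843 \left(-18864 + \frac{1}{16622}\right) = \left(-1843\right) \left(- \frac{313557407}{16622}\right) = \frac{577886301101}{16622}$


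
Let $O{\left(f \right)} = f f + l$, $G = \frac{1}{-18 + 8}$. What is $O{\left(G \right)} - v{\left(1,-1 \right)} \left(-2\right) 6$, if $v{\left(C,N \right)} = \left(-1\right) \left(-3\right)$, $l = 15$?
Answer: $\frac{5101}{100} \approx 51.01$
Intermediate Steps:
$G = - \frac{1}{10}$ ($G = \frac{1}{-10} = - \frac{1}{10} \approx -0.1$)
$v{\left(C,N \right)} = 3$
$O{\left(f \right)} = 15 + f^{2}$ ($O{\left(f \right)} = f f + 15 = f^{2} + 15 = 15 + f^{2}$)
$O{\left(G \right)} - v{\left(1,-1 \right)} \left(-2\right) 6 = \left(15 + \left(- \frac{1}{10}\right)^{2}\right) - 3 \left(-2\right) 6 = \left(15 + \frac{1}{100}\right) - \left(-6\right) 6 = \frac{1501}{100} - -36 = \frac{1501}{100} + 36 = \frac{5101}{100}$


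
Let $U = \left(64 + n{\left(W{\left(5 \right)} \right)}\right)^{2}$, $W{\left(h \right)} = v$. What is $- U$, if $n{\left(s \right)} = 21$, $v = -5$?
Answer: $-7225$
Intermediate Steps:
$W{\left(h \right)} = -5$
$U = 7225$ ($U = \left(64 + 21\right)^{2} = 85^{2} = 7225$)
$- U = \left(-1\right) 7225 = -7225$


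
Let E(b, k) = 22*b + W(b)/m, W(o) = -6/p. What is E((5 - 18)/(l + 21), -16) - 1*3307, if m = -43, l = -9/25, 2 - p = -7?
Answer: -856777/258 ≈ -3320.8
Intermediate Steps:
p = 9 (p = 2 - 1*(-7) = 2 + 7 = 9)
l = -9/25 (l = -9*1/25 = -9/25 ≈ -0.36000)
W(o) = -2/3 (W(o) = -6/9 = -6*1/9 = -2/3)
E(b, k) = 2/129 + 22*b (E(b, k) = 22*b - 2/3/(-43) = 22*b - 2/3*(-1/43) = 22*b + 2/129 = 2/129 + 22*b)
E((5 - 18)/(l + 21), -16) - 1*3307 = (2/129 + 22*((5 - 18)/(-9/25 + 21))) - 1*3307 = (2/129 + 22*(-13/516/25)) - 3307 = (2/129 + 22*(-13*25/516)) - 3307 = (2/129 + 22*(-325/516)) - 3307 = (2/129 - 3575/258) - 3307 = -3571/258 - 3307 = -856777/258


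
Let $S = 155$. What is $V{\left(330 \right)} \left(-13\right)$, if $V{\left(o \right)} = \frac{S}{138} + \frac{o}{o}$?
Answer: $- \frac{3809}{138} \approx -27.601$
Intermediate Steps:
$V{\left(o \right)} = \frac{293}{138}$ ($V{\left(o \right)} = \frac{155}{138} + \frac{o}{o} = 155 \cdot \frac{1}{138} + 1 = \frac{155}{138} + 1 = \frac{293}{138}$)
$V{\left(330 \right)} \left(-13\right) = \frac{293}{138} \left(-13\right) = - \frac{3809}{138}$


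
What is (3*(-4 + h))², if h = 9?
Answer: 225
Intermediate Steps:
(3*(-4 + h))² = (3*(-4 + 9))² = (3*5)² = 15² = 225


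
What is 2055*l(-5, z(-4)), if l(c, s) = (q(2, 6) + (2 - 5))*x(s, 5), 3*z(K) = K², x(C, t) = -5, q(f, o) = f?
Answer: 10275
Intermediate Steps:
z(K) = K²/3
l(c, s) = 5 (l(c, s) = (2 + (2 - 5))*(-5) = (2 - 3)*(-5) = -1*(-5) = 5)
2055*l(-5, z(-4)) = 2055*5 = 10275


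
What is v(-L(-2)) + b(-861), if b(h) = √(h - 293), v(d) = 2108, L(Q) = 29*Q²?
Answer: 2108 + I*√1154 ≈ 2108.0 + 33.971*I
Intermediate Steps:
b(h) = √(-293 + h)
v(-L(-2)) + b(-861) = 2108 + √(-293 - 861) = 2108 + √(-1154) = 2108 + I*√1154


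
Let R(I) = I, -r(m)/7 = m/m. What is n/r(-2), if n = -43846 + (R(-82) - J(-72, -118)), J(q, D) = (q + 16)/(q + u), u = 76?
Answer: 43914/7 ≈ 6273.4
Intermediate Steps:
r(m) = -7 (r(m) = -7*m/m = -7*1 = -7)
J(q, D) = (16 + q)/(76 + q) (J(q, D) = (q + 16)/(q + 76) = (16 + q)/(76 + q))
n = -43914 (n = -43846 + (-82 - (16 - 72)/(76 - 72)) = -43846 + (-82 - (-56)/4) = -43846 + (-82 - 1*(-14)) = -43846 + (-82 + 14) = -43846 - 68 = -43914)
n/r(-2) = -43914/(-7) = -43914*(-⅐) = 43914/7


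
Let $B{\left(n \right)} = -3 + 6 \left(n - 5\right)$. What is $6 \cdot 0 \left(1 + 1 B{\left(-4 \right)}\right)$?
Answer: $0$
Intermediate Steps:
$B{\left(n \right)} = -33 + 6 n$ ($B{\left(n \right)} = -3 + 6 \left(-5 + n\right) = -3 + \left(-30 + 6 n\right) = -33 + 6 n$)
$6 \cdot 0 \left(1 + 1 B{\left(-4 \right)}\right) = 6 \cdot 0 \left(1 + 1 \left(-33 + 6 \left(-4\right)\right)\right) = 0 \left(1 + 1 \left(-33 - 24\right)\right) = 0 \left(1 + 1 \left(-57\right)\right) = 0 \left(1 - 57\right) = 0 \left(-56\right) = 0$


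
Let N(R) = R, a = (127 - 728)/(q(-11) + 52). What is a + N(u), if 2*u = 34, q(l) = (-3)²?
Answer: 436/61 ≈ 7.1475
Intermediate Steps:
q(l) = 9
u = 17 (u = (½)*34 = 17)
a = -601/61 (a = (127 - 728)/(9 + 52) = -601/61 ≈ -9.8525)
a + N(u) = -601/61 + 17 = 436/61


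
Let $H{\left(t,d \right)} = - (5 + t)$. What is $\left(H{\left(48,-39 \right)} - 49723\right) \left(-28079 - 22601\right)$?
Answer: $2522647680$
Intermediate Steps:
$H{\left(t,d \right)} = -5 - t$
$\left(H{\left(48,-39 \right)} - 49723\right) \left(-28079 - 22601\right) = \left(\left(-5 - 48\right) - 49723\right) \left(-28079 - 22601\right) = \left(\left(-5 - 48\right) - 49723\right) \left(-50680\right) = \left(-53 - 49723\right) \left(-50680\right) = \left(-49776\right) \left(-50680\right) = 2522647680$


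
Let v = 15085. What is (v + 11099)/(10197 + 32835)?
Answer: 1091/1793 ≈ 0.60848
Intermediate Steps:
(v + 11099)/(10197 + 32835) = (15085 + 11099)/(10197 + 32835) = 26184/43032 = 26184*(1/43032) = 1091/1793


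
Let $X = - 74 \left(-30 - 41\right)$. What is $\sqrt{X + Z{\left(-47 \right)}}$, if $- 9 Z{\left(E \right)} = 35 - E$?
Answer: $\frac{2 \sqrt{11801}}{3} \approx 72.422$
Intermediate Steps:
$Z{\left(E \right)} = - \frac{35}{9} + \frac{E}{9}$ ($Z{\left(E \right)} = - \frac{35 - E}{9} = - \frac{35}{9} + \frac{E}{9}$)
$X = 5254$ ($X = \left(-74\right) \left(-71\right) = 5254$)
$\sqrt{X + Z{\left(-47 \right)}} = \sqrt{5254 + \left(- \frac{35}{9} + \frac{1}{9} \left(-47\right)\right)} = \sqrt{5254 - \frac{82}{9}} = \sqrt{\frac{47204}{9}} = \frac{2 \sqrt{11801}}{3}$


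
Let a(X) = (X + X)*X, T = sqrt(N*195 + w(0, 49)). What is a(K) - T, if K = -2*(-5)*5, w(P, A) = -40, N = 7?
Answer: 5000 - 5*sqrt(53) ≈ 4963.6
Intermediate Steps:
K = 50 (K = 10*5 = 50)
T = 5*sqrt(53) (T = sqrt(7*195 - 40) = sqrt(1365 - 40) = sqrt(1325) = 5*sqrt(53) ≈ 36.401)
a(X) = 2*X**2 (a(X) = (2*X)*X = 2*X**2)
a(K) - T = 2*50**2 - 5*sqrt(53) = 2*2500 - 5*sqrt(53) = 5000 - 5*sqrt(53)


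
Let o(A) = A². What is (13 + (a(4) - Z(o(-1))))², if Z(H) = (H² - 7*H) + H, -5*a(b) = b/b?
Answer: 7921/25 ≈ 316.84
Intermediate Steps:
a(b) = -⅕ (a(b) = -b/(5*b) = -⅕*1 = -⅕)
Z(H) = H² - 6*H
(13 + (a(4) - Z(o(-1))))² = (13 + (-⅕ - (-1)²*(-6 + (-1)²)))² = (13 + (-⅕ - (-6 + 1)))² = (13 + (-⅕ - (-5)))² = (13 + (-⅕ - 1*(-5)))² = (13 + (-⅕ + 5))² = (13 + 24/5)² = (89/5)² = 7921/25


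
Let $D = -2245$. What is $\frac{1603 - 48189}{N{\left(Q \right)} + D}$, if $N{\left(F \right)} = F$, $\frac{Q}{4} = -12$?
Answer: $\frac{46586}{2293} \approx 20.317$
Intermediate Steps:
$Q = -48$ ($Q = 4 \left(-12\right) = -48$)
$\frac{1603 - 48189}{N{\left(Q \right)} + D} = \frac{1603 - 48189}{-48 - 2245} = - \frac{46586}{-2293} = \left(-46586\right) \left(- \frac{1}{2293}\right) = \frac{46586}{2293}$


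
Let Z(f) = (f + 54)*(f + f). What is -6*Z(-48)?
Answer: 3456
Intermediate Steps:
Z(f) = 2*f*(54 + f) (Z(f) = (54 + f)*(2*f) = 2*f*(54 + f))
-6*Z(-48) = -12*(-48)*(54 - 48) = -12*(-48)*6 = -6*(-576) = 3456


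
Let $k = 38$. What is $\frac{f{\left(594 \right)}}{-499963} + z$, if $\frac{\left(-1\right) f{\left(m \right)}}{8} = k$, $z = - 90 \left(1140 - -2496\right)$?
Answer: $- \frac{163607891816}{499963} \approx -3.2724 \cdot 10^{5}$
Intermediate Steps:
$z = -327240$ ($z = - 90 \left(1140 + 2496\right) = \left(-90\right) 3636 = -327240$)
$f{\left(m \right)} = -304$ ($f{\left(m \right)} = \left(-8\right) 38 = -304$)
$\frac{f{\left(594 \right)}}{-499963} + z = - \frac{304}{-499963} - 327240 = \left(-304\right) \left(- \frac{1}{499963}\right) - 327240 = \frac{304}{499963} - 327240 = - \frac{163607891816}{499963}$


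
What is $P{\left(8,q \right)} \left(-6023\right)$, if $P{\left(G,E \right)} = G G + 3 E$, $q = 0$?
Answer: $-385472$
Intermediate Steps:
$P{\left(G,E \right)} = G^{2} + 3 E$
$P{\left(8,q \right)} \left(-6023\right) = \left(8^{2} + 3 \cdot 0\right) \left(-6023\right) = \left(64 + 0\right) \left(-6023\right) = 64 \left(-6023\right) = -385472$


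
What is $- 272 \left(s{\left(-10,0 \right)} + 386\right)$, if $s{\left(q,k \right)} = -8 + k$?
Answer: $-102816$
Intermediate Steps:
$- 272 \left(s{\left(-10,0 \right)} + 386\right) = - 272 \left(\left(-8 + 0\right) + 386\right) = - 272 \left(-8 + 386\right) = \left(-272\right) 378 = -102816$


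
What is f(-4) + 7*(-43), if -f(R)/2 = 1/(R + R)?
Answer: -1203/4 ≈ -300.75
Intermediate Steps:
f(R) = -1/R (f(R) = -2/(R + R) = -2*1/(2*R) = -1/R)
f(-4) + 7*(-43) = -1/(-4) + 7*(-43) = -1*(-¼) - 301 = ¼ - 301 = -1203/4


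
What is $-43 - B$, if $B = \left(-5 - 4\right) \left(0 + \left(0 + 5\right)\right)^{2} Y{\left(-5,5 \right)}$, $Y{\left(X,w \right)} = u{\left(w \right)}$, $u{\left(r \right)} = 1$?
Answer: $182$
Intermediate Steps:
$Y{\left(X,w \right)} = 1$
$B = -225$ ($B = \left(-5 - 4\right) \left(0 + \left(0 + 5\right)\right)^{2} \cdot 1 = \left(-5 - 4\right) \left(0 + 5\right)^{2} \cdot 1 = - 9 \cdot 5^{2} \cdot 1 = \left(-9\right) 25 \cdot 1 = \left(-225\right) 1 = -225$)
$-43 - B = -43 - -225 = -43 + 225 = 182$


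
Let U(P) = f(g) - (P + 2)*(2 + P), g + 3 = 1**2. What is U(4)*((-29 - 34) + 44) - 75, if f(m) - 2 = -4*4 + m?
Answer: 913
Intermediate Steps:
g = -2 (g = -3 + 1**2 = -3 + 1 = -2)
f(m) = -14 + m (f(m) = 2 + (-4*4 + m) = 2 + (-16 + m) = -14 + m)
U(P) = -16 - (2 + P)**2 (U(P) = (-14 - 2) - (P + 2)*(2 + P) = -16 - (2 + P)*(2 + P) = -16 - (2 + P)**2)
U(4)*((-29 - 34) + 44) - 75 = (-16 - (2 + 4)**2)*((-29 - 34) + 44) - 75 = (-16 - 1*6**2)*(-63 + 44) - 75 = (-16 - 1*36)*(-19) - 75 = (-16 - 36)*(-19) - 75 = -52*(-19) - 75 = 988 - 75 = 913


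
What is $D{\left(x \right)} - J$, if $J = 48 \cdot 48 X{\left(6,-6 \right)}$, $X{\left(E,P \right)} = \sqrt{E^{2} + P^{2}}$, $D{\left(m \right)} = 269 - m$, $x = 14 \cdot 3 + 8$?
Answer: $219 - 13824 \sqrt{2} \approx -19331.0$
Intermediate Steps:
$x = 50$ ($x = 42 + 8 = 50$)
$J = 13824 \sqrt{2}$ ($J = 48 \cdot 48 \sqrt{6^{2} + \left(-6\right)^{2}} = 2304 \sqrt{36 + 36} = 2304 \sqrt{72} = 2304 \cdot 6 \sqrt{2} = 13824 \sqrt{2} \approx 19550.0$)
$D{\left(x \right)} - J = \left(269 - 50\right) - 13824 \sqrt{2} = 219 - 13824 \sqrt{2}$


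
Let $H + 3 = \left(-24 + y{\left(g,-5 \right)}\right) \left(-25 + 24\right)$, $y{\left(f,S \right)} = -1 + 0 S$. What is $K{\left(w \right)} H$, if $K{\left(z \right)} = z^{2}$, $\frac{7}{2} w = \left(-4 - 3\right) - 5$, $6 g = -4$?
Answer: $\frac{12672}{49} \approx 258.61$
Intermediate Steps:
$g = - \frac{2}{3}$ ($g = \frac{1}{6} \left(-4\right) = - \frac{2}{3} \approx -0.66667$)
$y{\left(f,S \right)} = -1$ ($y{\left(f,S \right)} = -1 + 0 = -1$)
$w = - \frac{24}{7}$ ($w = \frac{2 \left(\left(-4 - 3\right) - 5\right)}{7} = \frac{2 \left(-7 - 5\right)}{7} = \frac{2}{7} \left(-12\right) = - \frac{24}{7} \approx -3.4286$)
$H = 22$ ($H = -3 + \left(-24 - 1\right) \left(-25 + 24\right) = -3 - -25 = -3 + 25 = 22$)
$K{\left(w \right)} H = \left(- \frac{24}{7}\right)^{2} \cdot 22 = \frac{576}{49} \cdot 22 = \frac{12672}{49}$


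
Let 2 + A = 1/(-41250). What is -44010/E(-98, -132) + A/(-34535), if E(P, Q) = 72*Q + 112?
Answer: 15674011384223/3344887425000 ≈ 4.6860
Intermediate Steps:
A = -82501/41250 (A = -2 + 1/(-41250) = -2 - 1/41250 = -82501/41250 ≈ -2.0000)
E(P, Q) = 112 + 72*Q
-44010/E(-98, -132) + A/(-34535) = -44010/(112 + 72*(-132)) - 82501/41250/(-34535) = -44010/(112 - 9504) - 82501/41250*(-1/34535) = -44010/(-9392) + 82501/1424568750 = -44010*(-1/9392) + 82501/1424568750 = 22005/4696 + 82501/1424568750 = 15674011384223/3344887425000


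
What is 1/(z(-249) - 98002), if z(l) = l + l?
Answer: -1/98500 ≈ -1.0152e-5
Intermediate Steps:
z(l) = 2*l
1/(z(-249) - 98002) = 1/(2*(-249) - 98002) = 1/(-498 - 98002) = 1/(-98500) = -1/98500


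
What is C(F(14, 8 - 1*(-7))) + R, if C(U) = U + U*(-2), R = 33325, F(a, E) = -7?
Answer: 33332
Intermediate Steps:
C(U) = -U (C(U) = U - 2*U = -U)
C(F(14, 8 - 1*(-7))) + R = -1*(-7) + 33325 = 7 + 33325 = 33332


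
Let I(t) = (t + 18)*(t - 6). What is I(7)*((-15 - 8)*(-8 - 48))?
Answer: 32200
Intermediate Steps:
I(t) = (-6 + t)*(18 + t) (I(t) = (18 + t)*(-6 + t) = (-6 + t)*(18 + t))
I(7)*((-15 - 8)*(-8 - 48)) = (-108 + 7² + 12*7)*((-15 - 8)*(-8 - 48)) = (-108 + 49 + 84)*(-23*(-56)) = 25*1288 = 32200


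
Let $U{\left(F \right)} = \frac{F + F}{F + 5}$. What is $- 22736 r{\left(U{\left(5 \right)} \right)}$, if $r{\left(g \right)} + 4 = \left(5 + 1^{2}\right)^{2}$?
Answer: $-727552$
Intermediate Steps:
$U{\left(F \right)} = \frac{2 F}{5 + F}$
$r{\left(g \right)} = 32$ ($r{\left(g \right)} = -4 + \left(5 + 1^{2}\right)^{2} = -4 + \left(5 + 1\right)^{2} = -4 + 6^{2} = -4 + 36 = 32$)
$- 22736 r{\left(U{\left(5 \right)} \right)} = \left(-22736\right) 32 = -727552$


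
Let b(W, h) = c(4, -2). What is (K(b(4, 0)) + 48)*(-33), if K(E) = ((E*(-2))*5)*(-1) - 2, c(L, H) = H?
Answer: -858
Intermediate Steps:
b(W, h) = -2
K(E) = -2 + 10*E (K(E) = (-2*E*5)*(-1) - 2 = -10*E*(-1) - 2 = 10*E - 2 = -2 + 10*E)
(K(b(4, 0)) + 48)*(-33) = ((-2 + 10*(-2)) + 48)*(-33) = ((-2 - 20) + 48)*(-33) = (-22 + 48)*(-33) = 26*(-33) = -858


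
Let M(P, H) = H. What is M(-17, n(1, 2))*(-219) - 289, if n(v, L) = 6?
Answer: -1603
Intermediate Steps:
M(-17, n(1, 2))*(-219) - 289 = 6*(-219) - 289 = -1314 - 289 = -1603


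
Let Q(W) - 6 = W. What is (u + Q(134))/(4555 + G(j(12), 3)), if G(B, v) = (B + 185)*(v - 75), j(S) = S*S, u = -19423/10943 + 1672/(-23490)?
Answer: -17756303417/2459079061155 ≈ -0.0072207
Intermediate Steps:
u = -237271483/128525535 (u = -19423*1/10943 + 1672*(-1/23490) = -19423/10943 - 836/11745 = -237271483/128525535 ≈ -1.8461)
Q(W) = 6 + W
j(S) = S²
G(B, v) = (-75 + v)*(185 + B) (G(B, v) = (185 + B)*(-75 + v) = (-75 + v)*(185 + B))
(u + Q(134))/(4555 + G(j(12), 3)) = (-237271483/128525535 + (6 + 134))/(4555 + (-13875 - 75*12² + 185*3 + 12²*3)) = (-237271483/128525535 + 140)/(4555 + (-13875 - 75*144 + 555 + 144*3)) = 17756303417/(128525535*(4555 + (-13875 - 10800 + 555 + 432))) = 17756303417/(128525535*(4555 - 23688)) = (17756303417/128525535)/(-19133) = (17756303417/128525535)*(-1/19133) = -17756303417/2459079061155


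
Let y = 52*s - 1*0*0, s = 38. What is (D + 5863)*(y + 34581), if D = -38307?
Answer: -1186055308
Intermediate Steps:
y = 1976 (y = 52*38 - 1*0*0 = 1976 + 0*0 = 1976 + 0 = 1976)
(D + 5863)*(y + 34581) = (-38307 + 5863)*(1976 + 34581) = -32444*36557 = -1186055308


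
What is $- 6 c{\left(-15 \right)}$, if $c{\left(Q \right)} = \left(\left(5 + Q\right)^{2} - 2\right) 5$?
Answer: $-2940$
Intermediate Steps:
$c{\left(Q \right)} = -10 + 5 \left(5 + Q\right)^{2}$ ($c{\left(Q \right)} = \left(-2 + \left(5 + Q\right)^{2}\right) 5 = -10 + 5 \left(5 + Q\right)^{2}$)
$- 6 c{\left(-15 \right)} = - 6 \left(-10 + 5 \left(5 - 15\right)^{2}\right) = - 6 \left(-10 + 5 \left(-10\right)^{2}\right) = - 6 \left(-10 + 5 \cdot 100\right) = - 6 \left(-10 + 500\right) = \left(-6\right) 490 = -2940$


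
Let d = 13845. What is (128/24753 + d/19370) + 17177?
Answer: 126709630271/7376394 ≈ 17178.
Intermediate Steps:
(128/24753 + d/19370) + 17177 = (128/24753 + 13845/19370) + 17177 = (128*(1/24753) + 13845*(1/19370)) + 17177 = (128/24753 + 213/298) + 17177 = 5310533/7376394 + 17177 = 126709630271/7376394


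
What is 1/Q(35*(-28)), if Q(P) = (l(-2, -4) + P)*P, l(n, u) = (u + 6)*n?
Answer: 1/964320 ≈ 1.0370e-6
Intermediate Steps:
l(n, u) = n*(6 + u) (l(n, u) = (6 + u)*n = n*(6 + u))
Q(P) = P*(-4 + P) (Q(P) = (-2*(6 - 4) + P)*P = (-2*2 + P)*P = (-4 + P)*P = P*(-4 + P))
1/Q(35*(-28)) = 1/((35*(-28))*(-4 + 35*(-28))) = 1/(-980*(-4 - 980)) = 1/(-980*(-984)) = 1/964320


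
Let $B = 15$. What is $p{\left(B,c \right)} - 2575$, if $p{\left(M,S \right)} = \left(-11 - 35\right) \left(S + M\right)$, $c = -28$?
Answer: $-1977$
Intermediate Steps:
$p{\left(M,S \right)} = - 46 M - 46 S$ ($p{\left(M,S \right)} = - 46 \left(M + S\right) = - 46 M - 46 S$)
$p{\left(B,c \right)} - 2575 = \left(\left(-46\right) 15 - -1288\right) - 2575 = \left(-690 + 1288\right) - 2575 = 598 - 2575 = -1977$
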